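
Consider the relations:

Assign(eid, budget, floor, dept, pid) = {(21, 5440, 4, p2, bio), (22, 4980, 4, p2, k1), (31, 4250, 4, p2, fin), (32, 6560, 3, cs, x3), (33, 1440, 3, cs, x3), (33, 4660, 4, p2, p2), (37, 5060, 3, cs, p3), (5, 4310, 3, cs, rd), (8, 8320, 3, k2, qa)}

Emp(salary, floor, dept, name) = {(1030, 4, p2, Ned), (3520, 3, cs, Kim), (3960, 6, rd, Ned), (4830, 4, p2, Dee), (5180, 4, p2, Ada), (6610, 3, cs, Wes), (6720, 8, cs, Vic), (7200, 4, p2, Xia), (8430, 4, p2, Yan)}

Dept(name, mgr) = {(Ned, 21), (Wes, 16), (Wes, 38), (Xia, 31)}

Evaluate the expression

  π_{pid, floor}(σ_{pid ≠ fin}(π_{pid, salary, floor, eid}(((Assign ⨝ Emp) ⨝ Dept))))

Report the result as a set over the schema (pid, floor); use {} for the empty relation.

Natural join on floor, dept: {(21, 5440, 4, p2, bio, 1030, Ned), (21, 5440, 4, p2, bio, 4830, Dee), (21, 5440, 4, p2, bio, 5180, Ada), (21, 5440, 4, p2, bio, 7200, Xia), (21, 5440, 4, p2, bio, 8430, Yan), (22, 4980, 4, p2, k1, 1030, Ned), (22, 4980, 4, p2, k1, 4830, Dee), (22, 4980, 4, p2, k1, 5180, Ada), (22, 4980, 4, p2, k1, 7200, Xia), (22, 4980, 4, p2, k1, 8430, Yan), (31, 4250, 4, p2, fin, 1030, Ned), (31, 4250, 4, p2, fin, 4830, Dee), (31, 4250, 4, p2, fin, 5180, Ada), (31, 4250, 4, p2, fin, 7200, Xia), (31, 4250, 4, p2, fin, 8430, Yan), (32, 6560, 3, cs, x3, 3520, Kim), (32, 6560, 3, cs, x3, 6610, Wes), (33, 1440, 3, cs, x3, 3520, Kim), (33, 1440, 3, cs, x3, 6610, Wes), (33, 4660, 4, p2, p2, 1030, Ned), (33, 4660, 4, p2, p2, 4830, Dee), (33, 4660, 4, p2, p2, 5180, Ada), (33, 4660, 4, p2, p2, 7200, Xia), (33, 4660, 4, p2, p2, 8430, Yan), (37, 5060, 3, cs, p3, 3520, Kim), (37, 5060, 3, cs, p3, 6610, Wes), (5, 4310, 3, cs, rd, 3520, Kim), (5, 4310, 3, cs, rd, 6610, Wes)}
Natural join on name: {(21, 5440, 4, p2, bio, 1030, Ned, 21), (21, 5440, 4, p2, bio, 7200, Xia, 31), (22, 4980, 4, p2, k1, 1030, Ned, 21), (22, 4980, 4, p2, k1, 7200, Xia, 31), (31, 4250, 4, p2, fin, 1030, Ned, 21), (31, 4250, 4, p2, fin, 7200, Xia, 31), (32, 6560, 3, cs, x3, 6610, Wes, 16), (32, 6560, 3, cs, x3, 6610, Wes, 38), (33, 1440, 3, cs, x3, 6610, Wes, 16), (33, 1440, 3, cs, x3, 6610, Wes, 38), (33, 4660, 4, p2, p2, 1030, Ned, 21), (33, 4660, 4, p2, p2, 7200, Xia, 31), (37, 5060, 3, cs, p3, 6610, Wes, 16), (37, 5060, 3, cs, p3, 6610, Wes, 38), (5, 4310, 3, cs, rd, 6610, Wes, 16), (5, 4310, 3, cs, rd, 6610, Wes, 38)}
π_{pid, salary, floor, eid} gives {(bio, 1030, 4, 21), (bio, 7200, 4, 21), (fin, 1030, 4, 31), (fin, 7200, 4, 31), (k1, 1030, 4, 22), (k1, 7200, 4, 22), (p2, 1030, 4, 33), (p2, 7200, 4, 33), (p3, 6610, 3, 37), (rd, 6610, 3, 5), (x3, 6610, 3, 32), (x3, 6610, 3, 33)} (4 duplicate(s) eliminated).
Selection pid ≠ fin: {(bio, 1030, 4, 21), (bio, 7200, 4, 21), (k1, 1030, 4, 22), (k1, 7200, 4, 22), (p2, 1030, 4, 33), (p2, 7200, 4, 33), (p3, 6610, 3, 37), (rd, 6610, 3, 5), (x3, 6610, 3, 32), (x3, 6610, 3, 33)}
π_{pid, floor} gives {(bio, 4), (k1, 4), (p2, 4), (p3, 3), (rd, 3), (x3, 3)} (4 duplicate(s) eliminated).

{(bio, 4), (k1, 4), (p2, 4), (p3, 3), (rd, 3), (x3, 3)}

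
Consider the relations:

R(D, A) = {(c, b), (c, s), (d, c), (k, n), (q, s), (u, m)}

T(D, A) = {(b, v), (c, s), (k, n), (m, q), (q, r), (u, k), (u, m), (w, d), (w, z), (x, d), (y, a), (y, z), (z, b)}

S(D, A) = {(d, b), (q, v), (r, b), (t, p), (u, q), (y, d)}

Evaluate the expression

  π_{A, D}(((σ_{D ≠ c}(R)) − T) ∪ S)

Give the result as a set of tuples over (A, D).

{(b, d), (b, r), (c, d), (d, y), (p, t), (q, u), (s, q), (v, q)}

Selection D ≠ c: {(d, c), (k, n), (q, s), (u, m)}
Taking the difference: {(d, c), (q, s)}
Taking the union: {(d, b), (d, c), (q, s), (q, v), (r, b), (t, p), (u, q), (y, d)}
π[A, D]: project onto (A, D) → {(b, d), (b, r), (c, d), (d, y), (p, t), (q, u), (s, q), (v, q)}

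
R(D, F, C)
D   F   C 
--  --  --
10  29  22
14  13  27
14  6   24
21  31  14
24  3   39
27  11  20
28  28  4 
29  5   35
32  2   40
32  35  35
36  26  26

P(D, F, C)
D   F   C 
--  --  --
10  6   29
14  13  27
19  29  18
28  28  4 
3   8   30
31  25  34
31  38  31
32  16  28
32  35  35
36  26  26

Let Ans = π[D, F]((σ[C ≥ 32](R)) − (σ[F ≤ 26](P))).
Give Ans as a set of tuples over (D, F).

{(24, 3), (29, 5), (32, 2), (32, 35)}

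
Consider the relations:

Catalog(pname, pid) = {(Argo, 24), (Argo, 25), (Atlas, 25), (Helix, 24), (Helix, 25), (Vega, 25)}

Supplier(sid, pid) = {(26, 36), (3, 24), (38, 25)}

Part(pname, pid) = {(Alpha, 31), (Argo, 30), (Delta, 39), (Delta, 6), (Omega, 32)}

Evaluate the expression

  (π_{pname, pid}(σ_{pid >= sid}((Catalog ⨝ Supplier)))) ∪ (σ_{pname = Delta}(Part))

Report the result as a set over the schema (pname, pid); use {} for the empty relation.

{(Argo, 24), (Delta, 39), (Delta, 6), (Helix, 24)}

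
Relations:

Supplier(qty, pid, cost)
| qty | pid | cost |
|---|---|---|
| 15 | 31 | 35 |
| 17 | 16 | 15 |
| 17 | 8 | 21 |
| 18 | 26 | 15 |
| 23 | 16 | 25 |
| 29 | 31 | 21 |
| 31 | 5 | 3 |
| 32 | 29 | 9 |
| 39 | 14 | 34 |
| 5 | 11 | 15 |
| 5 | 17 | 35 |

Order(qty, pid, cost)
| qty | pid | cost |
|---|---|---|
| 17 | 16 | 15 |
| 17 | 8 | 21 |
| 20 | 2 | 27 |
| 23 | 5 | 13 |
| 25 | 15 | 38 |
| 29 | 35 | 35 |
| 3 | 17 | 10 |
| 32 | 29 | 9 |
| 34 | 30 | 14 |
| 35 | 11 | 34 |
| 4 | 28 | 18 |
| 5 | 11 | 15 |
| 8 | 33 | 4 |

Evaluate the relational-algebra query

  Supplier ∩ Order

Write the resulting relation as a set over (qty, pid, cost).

{(17, 16, 15), (17, 8, 21), (32, 29, 9), (5, 11, 15)}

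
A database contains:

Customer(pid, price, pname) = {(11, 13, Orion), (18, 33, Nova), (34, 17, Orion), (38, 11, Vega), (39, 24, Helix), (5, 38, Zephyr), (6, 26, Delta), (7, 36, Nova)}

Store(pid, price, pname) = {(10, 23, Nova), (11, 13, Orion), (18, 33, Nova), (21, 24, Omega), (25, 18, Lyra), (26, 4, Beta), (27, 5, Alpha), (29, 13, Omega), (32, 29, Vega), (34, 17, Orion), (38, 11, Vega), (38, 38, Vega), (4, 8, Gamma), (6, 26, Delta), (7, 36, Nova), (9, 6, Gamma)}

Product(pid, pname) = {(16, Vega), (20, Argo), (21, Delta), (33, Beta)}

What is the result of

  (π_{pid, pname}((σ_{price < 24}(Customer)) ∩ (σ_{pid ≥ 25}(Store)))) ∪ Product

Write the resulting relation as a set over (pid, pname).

{(16, Vega), (20, Argo), (21, Delta), (33, Beta), (34, Orion), (38, Vega)}

Selection price < 24: {(11, 13, Orion), (34, 17, Orion), (38, 11, Vega)}
Selection pid ≥ 25: {(25, 18, Lyra), (26, 4, Beta), (27, 5, Alpha), (29, 13, Omega), (32, 29, Vega), (34, 17, Orion), (38, 11, Vega), (38, 38, Vega)}
Set intersection of the two operands is {(34, 17, Orion), (38, 11, Vega)}.
Keep only column(s) pid, pname: {(34, Orion), (38, Vega)}
Set union of the two operands is {(16, Vega), (20, Argo), (21, Delta), (33, Beta), (34, Orion), (38, Vega)}.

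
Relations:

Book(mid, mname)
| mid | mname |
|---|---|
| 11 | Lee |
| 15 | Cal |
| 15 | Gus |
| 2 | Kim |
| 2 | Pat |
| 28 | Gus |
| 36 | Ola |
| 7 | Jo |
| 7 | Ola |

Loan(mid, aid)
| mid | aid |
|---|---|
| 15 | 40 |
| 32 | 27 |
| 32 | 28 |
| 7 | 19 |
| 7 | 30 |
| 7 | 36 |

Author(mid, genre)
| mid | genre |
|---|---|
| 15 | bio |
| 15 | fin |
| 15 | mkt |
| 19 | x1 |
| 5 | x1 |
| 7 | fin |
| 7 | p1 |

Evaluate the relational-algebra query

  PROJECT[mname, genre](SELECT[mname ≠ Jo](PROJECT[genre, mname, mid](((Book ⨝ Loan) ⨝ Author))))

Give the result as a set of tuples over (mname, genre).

Natural join on mid: {(15, Cal, 40), (15, Gus, 40), (7, Jo, 19), (7, Jo, 30), (7, Jo, 36), (7, Ola, 19), (7, Ola, 30), (7, Ola, 36)}
Natural join on mid: {(15, Cal, 40, bio), (15, Cal, 40, fin), (15, Cal, 40, mkt), (15, Gus, 40, bio), (15, Gus, 40, fin), (15, Gus, 40, mkt), (7, Jo, 19, fin), (7, Jo, 19, p1), (7, Jo, 30, fin), (7, Jo, 30, p1), (7, Jo, 36, fin), (7, Jo, 36, p1), (7, Ola, 19, fin), (7, Ola, 19, p1), (7, Ola, 30, fin), (7, Ola, 30, p1), (7, Ola, 36, fin), (7, Ola, 36, p1)}
Keep only column(s) genre, mname, mid (8 duplicate(s) eliminated): {(bio, Cal, 15), (bio, Gus, 15), (fin, Cal, 15), (fin, Gus, 15), (fin, Jo, 7), (fin, Ola, 7), (mkt, Cal, 15), (mkt, Gus, 15), (p1, Jo, 7), (p1, Ola, 7)}
Filtering on mname ≠ Jo leaves {(bio, Cal, 15), (bio, Gus, 15), (fin, Cal, 15), (fin, Gus, 15), (fin, Ola, 7), (mkt, Cal, 15), (mkt, Gus, 15), (p1, Ola, 7)}.
Keep only column(s) mname, genre: {(Cal, bio), (Cal, fin), (Cal, mkt), (Gus, bio), (Gus, fin), (Gus, mkt), (Ola, fin), (Ola, p1)}

{(Cal, bio), (Cal, fin), (Cal, mkt), (Gus, bio), (Gus, fin), (Gus, mkt), (Ola, fin), (Ola, p1)}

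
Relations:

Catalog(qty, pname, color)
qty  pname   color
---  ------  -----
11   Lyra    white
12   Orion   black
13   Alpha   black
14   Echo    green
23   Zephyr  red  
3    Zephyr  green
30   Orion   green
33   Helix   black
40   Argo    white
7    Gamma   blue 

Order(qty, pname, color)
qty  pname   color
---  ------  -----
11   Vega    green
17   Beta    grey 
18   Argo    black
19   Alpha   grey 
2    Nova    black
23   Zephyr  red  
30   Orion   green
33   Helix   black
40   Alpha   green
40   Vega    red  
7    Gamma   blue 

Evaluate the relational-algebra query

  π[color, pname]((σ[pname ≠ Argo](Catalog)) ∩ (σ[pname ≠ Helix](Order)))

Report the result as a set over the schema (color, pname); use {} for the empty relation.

{(blue, Gamma), (green, Orion), (red, Zephyr)}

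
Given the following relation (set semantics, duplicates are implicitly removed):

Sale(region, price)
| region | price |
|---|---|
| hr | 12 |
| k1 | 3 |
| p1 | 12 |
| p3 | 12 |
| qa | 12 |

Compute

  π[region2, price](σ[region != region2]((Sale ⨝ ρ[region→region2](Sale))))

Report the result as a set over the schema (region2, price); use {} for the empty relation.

{(hr, 12), (p1, 12), (p3, 12), (qa, 12)}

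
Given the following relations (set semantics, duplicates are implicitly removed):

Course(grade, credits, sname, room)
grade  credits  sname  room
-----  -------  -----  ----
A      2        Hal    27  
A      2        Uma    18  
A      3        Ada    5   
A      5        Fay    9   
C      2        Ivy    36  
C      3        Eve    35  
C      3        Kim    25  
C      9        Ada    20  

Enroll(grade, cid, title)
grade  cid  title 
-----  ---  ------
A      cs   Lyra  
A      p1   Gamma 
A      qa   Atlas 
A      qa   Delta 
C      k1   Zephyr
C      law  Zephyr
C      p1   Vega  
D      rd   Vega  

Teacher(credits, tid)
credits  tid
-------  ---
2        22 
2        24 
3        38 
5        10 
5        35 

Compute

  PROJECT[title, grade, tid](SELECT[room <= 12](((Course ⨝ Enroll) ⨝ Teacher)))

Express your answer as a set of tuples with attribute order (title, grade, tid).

{(Atlas, A, 10), (Atlas, A, 35), (Atlas, A, 38), (Delta, A, 10), (Delta, A, 35), (Delta, A, 38), (Gamma, A, 10), (Gamma, A, 35), (Gamma, A, 38), (Lyra, A, 10), (Lyra, A, 35), (Lyra, A, 38)}

Joining Course and Enroll on grade yields {(A, 2, Hal, 27, cs, Lyra), (A, 2, Hal, 27, p1, Gamma), (A, 2, Hal, 27, qa, Atlas), (A, 2, Hal, 27, qa, Delta), (A, 2, Uma, 18, cs, Lyra), (A, 2, Uma, 18, p1, Gamma), (A, 2, Uma, 18, qa, Atlas), (A, 2, Uma, 18, qa, Delta), (A, 3, Ada, 5, cs, Lyra), (A, 3, Ada, 5, p1, Gamma), (A, 3, Ada, 5, qa, Atlas), (A, 3, Ada, 5, qa, Delta), (A, 5, Fay, 9, cs, Lyra), (A, 5, Fay, 9, p1, Gamma), (A, 5, Fay, 9, qa, Atlas), (A, 5, Fay, 9, qa, Delta), (C, 2, Ivy, 36, k1, Zephyr), (C, 2, Ivy, 36, law, Zephyr), (C, 2, Ivy, 36, p1, Vega), (C, 3, Eve, 35, k1, Zephyr), (C, 3, Eve, 35, law, Zephyr), (C, 3, Eve, 35, p1, Vega), (C, 3, Kim, 25, k1, Zephyr), (C, 3, Kim, 25, law, Zephyr), (C, 3, Kim, 25, p1, Vega), (C, 9, Ada, 20, k1, Zephyr), (C, 9, Ada, 20, law, Zephyr), (C, 9, Ada, 20, p1, Vega)}.
Joining (Course ⨝ Enroll) and Teacher on credits yields {(A, 2, Hal, 27, cs, Lyra, 22), (A, 2, Hal, 27, cs, Lyra, 24), (A, 2, Hal, 27, p1, Gamma, 22), (A, 2, Hal, 27, p1, Gamma, 24), (A, 2, Hal, 27, qa, Atlas, 22), (A, 2, Hal, 27, qa, Atlas, 24), (A, 2, Hal, 27, qa, Delta, 22), (A, 2, Hal, 27, qa, Delta, 24), (A, 2, Uma, 18, cs, Lyra, 22), (A, 2, Uma, 18, cs, Lyra, 24), (A, 2, Uma, 18, p1, Gamma, 22), (A, 2, Uma, 18, p1, Gamma, 24), (A, 2, Uma, 18, qa, Atlas, 22), (A, 2, Uma, 18, qa, Atlas, 24), (A, 2, Uma, 18, qa, Delta, 22), (A, 2, Uma, 18, qa, Delta, 24), (A, 3, Ada, 5, cs, Lyra, 38), (A, 3, Ada, 5, p1, Gamma, 38), (A, 3, Ada, 5, qa, Atlas, 38), (A, 3, Ada, 5, qa, Delta, 38), (A, 5, Fay, 9, cs, Lyra, 10), (A, 5, Fay, 9, cs, Lyra, 35), (A, 5, Fay, 9, p1, Gamma, 10), (A, 5, Fay, 9, p1, Gamma, 35), (A, 5, Fay, 9, qa, Atlas, 10), (A, 5, Fay, 9, qa, Atlas, 35), (A, 5, Fay, 9, qa, Delta, 10), (A, 5, Fay, 9, qa, Delta, 35), (C, 2, Ivy, 36, k1, Zephyr, 22), (C, 2, Ivy, 36, k1, Zephyr, 24), (C, 2, Ivy, 36, law, Zephyr, 22), (C, 2, Ivy, 36, law, Zephyr, 24), (C, 2, Ivy, 36, p1, Vega, 22), (C, 2, Ivy, 36, p1, Vega, 24), (C, 3, Eve, 35, k1, Zephyr, 38), (C, 3, Eve, 35, law, Zephyr, 38), (C, 3, Eve, 35, p1, Vega, 38), (C, 3, Kim, 25, k1, Zephyr, 38), (C, 3, Kim, 25, law, Zephyr, 38), (C, 3, Kim, 25, p1, Vega, 38)}.
σ[room <= 12]: keep tuples satisfying room <= 12 → {(A, 3, Ada, 5, cs, Lyra, 38), (A, 3, Ada, 5, p1, Gamma, 38), (A, 3, Ada, 5, qa, Atlas, 38), (A, 3, Ada, 5, qa, Delta, 38), (A, 5, Fay, 9, cs, Lyra, 10), (A, 5, Fay, 9, cs, Lyra, 35), (A, 5, Fay, 9, p1, Gamma, 10), (A, 5, Fay, 9, p1, Gamma, 35), (A, 5, Fay, 9, qa, Atlas, 10), (A, 5, Fay, 9, qa, Atlas, 35), (A, 5, Fay, 9, qa, Delta, 10), (A, 5, Fay, 9, qa, Delta, 35)}
π[title, grade, tid]: project onto (title, grade, tid) → {(Atlas, A, 10), (Atlas, A, 35), (Atlas, A, 38), (Delta, A, 10), (Delta, A, 35), (Delta, A, 38), (Gamma, A, 10), (Gamma, A, 35), (Gamma, A, 38), (Lyra, A, 10), (Lyra, A, 35), (Lyra, A, 38)}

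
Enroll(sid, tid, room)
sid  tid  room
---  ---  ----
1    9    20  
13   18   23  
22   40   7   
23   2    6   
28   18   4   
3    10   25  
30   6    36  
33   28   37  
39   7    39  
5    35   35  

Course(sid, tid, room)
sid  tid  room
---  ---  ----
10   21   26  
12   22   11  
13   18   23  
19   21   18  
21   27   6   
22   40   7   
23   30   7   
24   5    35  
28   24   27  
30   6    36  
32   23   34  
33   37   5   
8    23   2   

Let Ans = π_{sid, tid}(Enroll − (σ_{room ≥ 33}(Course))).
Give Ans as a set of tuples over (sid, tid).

{(1, 9), (13, 18), (22, 40), (23, 2), (28, 18), (3, 10), (33, 28), (39, 7), (5, 35)}

σ[room ≥ 33]: keep tuples satisfying room ≥ 33 → {(24, 5, 35), (30, 6, 36), (32, 23, 34)}
Difference: {(1, 9, 20), (13, 18, 23), (22, 40, 7), (23, 2, 6), (28, 18, 4), (3, 10, 25), (30, 6, 36), (33, 28, 37), (39, 7, 39), (5, 35, 35)} with {(24, 5, 35), (30, 6, 36), (32, 23, 34)} → {(1, 9, 20), (13, 18, 23), (22, 40, 7), (23, 2, 6), (28, 18, 4), (3, 10, 25), (33, 28, 37), (39, 7, 39), (5, 35, 35)}
Projecting to sid, tid: {(1, 9), (13, 18), (22, 40), (23, 2), (28, 18), (3, 10), (33, 28), (39, 7), (5, 35)}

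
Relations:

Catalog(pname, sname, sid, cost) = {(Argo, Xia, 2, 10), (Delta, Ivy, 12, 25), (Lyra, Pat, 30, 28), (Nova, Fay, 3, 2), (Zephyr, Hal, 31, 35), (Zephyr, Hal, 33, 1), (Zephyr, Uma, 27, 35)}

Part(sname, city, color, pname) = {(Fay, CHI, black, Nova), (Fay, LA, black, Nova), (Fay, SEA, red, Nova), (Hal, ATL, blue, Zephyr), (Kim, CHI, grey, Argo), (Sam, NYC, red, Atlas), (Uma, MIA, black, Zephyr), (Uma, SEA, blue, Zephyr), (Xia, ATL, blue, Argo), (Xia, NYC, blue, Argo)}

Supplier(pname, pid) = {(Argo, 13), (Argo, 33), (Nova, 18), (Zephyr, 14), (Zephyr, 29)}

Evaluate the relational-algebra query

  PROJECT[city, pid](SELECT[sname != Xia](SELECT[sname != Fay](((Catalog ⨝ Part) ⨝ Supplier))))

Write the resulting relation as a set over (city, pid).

Natural join on pname, sname: {(Argo, Xia, 2, 10, ATL, blue), (Argo, Xia, 2, 10, NYC, blue), (Nova, Fay, 3, 2, CHI, black), (Nova, Fay, 3, 2, LA, black), (Nova, Fay, 3, 2, SEA, red), (Zephyr, Hal, 31, 35, ATL, blue), (Zephyr, Hal, 33, 1, ATL, blue), (Zephyr, Uma, 27, 35, MIA, black), (Zephyr, Uma, 27, 35, SEA, blue)}
Natural join on pname: {(Argo, Xia, 2, 10, ATL, blue, 13), (Argo, Xia, 2, 10, ATL, blue, 33), (Argo, Xia, 2, 10, NYC, blue, 13), (Argo, Xia, 2, 10, NYC, blue, 33), (Nova, Fay, 3, 2, CHI, black, 18), (Nova, Fay, 3, 2, LA, black, 18), (Nova, Fay, 3, 2, SEA, red, 18), (Zephyr, Hal, 31, 35, ATL, blue, 14), (Zephyr, Hal, 31, 35, ATL, blue, 29), (Zephyr, Hal, 33, 1, ATL, blue, 14), (Zephyr, Hal, 33, 1, ATL, blue, 29), (Zephyr, Uma, 27, 35, MIA, black, 14), (Zephyr, Uma, 27, 35, MIA, black, 29), (Zephyr, Uma, 27, 35, SEA, blue, 14), (Zephyr, Uma, 27, 35, SEA, blue, 29)}
Filtering on sname != Fay leaves {(Argo, Xia, 2, 10, ATL, blue, 13), (Argo, Xia, 2, 10, ATL, blue, 33), (Argo, Xia, 2, 10, NYC, blue, 13), (Argo, Xia, 2, 10, NYC, blue, 33), (Zephyr, Hal, 31, 35, ATL, blue, 14), (Zephyr, Hal, 31, 35, ATL, blue, 29), (Zephyr, Hal, 33, 1, ATL, blue, 14), (Zephyr, Hal, 33, 1, ATL, blue, 29), (Zephyr, Uma, 27, 35, MIA, black, 14), (Zephyr, Uma, 27, 35, MIA, black, 29), (Zephyr, Uma, 27, 35, SEA, blue, 14), (Zephyr, Uma, 27, 35, SEA, blue, 29)}.
Filtering on sname != Xia leaves {(Zephyr, Hal, 31, 35, ATL, blue, 14), (Zephyr, Hal, 31, 35, ATL, blue, 29), (Zephyr, Hal, 33, 1, ATL, blue, 14), (Zephyr, Hal, 33, 1, ATL, blue, 29), (Zephyr, Uma, 27, 35, MIA, black, 14), (Zephyr, Uma, 27, 35, MIA, black, 29), (Zephyr, Uma, 27, 35, SEA, blue, 14), (Zephyr, Uma, 27, 35, SEA, blue, 29)}.
Projecting to city, pid (2 duplicate(s) eliminated): {(ATL, 14), (ATL, 29), (MIA, 14), (MIA, 29), (SEA, 14), (SEA, 29)}

{(ATL, 14), (ATL, 29), (MIA, 14), (MIA, 29), (SEA, 14), (SEA, 29)}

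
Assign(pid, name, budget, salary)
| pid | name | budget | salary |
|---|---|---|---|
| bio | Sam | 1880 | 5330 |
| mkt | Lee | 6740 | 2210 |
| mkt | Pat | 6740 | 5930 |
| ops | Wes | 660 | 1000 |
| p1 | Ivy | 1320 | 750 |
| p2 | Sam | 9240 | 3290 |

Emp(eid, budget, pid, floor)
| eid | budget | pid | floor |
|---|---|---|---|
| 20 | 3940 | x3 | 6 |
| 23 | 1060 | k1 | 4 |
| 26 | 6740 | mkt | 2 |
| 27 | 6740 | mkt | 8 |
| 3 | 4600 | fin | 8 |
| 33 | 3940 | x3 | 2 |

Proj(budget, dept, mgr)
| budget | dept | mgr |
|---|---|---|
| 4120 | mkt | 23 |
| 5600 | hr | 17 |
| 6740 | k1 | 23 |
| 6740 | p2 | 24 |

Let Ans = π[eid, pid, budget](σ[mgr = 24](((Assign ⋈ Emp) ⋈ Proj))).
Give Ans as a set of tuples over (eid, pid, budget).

{(26, mkt, 6740), (27, mkt, 6740)}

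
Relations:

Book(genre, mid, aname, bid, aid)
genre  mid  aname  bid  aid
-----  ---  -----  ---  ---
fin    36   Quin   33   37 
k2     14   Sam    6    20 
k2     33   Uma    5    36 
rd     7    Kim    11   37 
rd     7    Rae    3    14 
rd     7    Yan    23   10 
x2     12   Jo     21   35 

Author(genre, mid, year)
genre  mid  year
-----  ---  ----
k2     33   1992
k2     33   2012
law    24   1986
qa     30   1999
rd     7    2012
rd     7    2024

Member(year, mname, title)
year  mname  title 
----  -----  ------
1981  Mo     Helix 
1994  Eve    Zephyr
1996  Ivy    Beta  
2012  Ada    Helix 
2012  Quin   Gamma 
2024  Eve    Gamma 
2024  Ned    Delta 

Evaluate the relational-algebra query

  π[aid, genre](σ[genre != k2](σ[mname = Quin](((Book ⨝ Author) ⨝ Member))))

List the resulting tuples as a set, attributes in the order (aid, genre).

Joining Book and Author on genre, mid yields {(k2, 33, Uma, 5, 36, 1992), (k2, 33, Uma, 5, 36, 2012), (rd, 7, Kim, 11, 37, 2012), (rd, 7, Kim, 11, 37, 2024), (rd, 7, Rae, 3, 14, 2012), (rd, 7, Rae, 3, 14, 2024), (rd, 7, Yan, 23, 10, 2012), (rd, 7, Yan, 23, 10, 2024)}.
Joining (Book ⨝ Author) and Member on year yields {(k2, 33, Uma, 5, 36, 2012, Ada, Helix), (k2, 33, Uma, 5, 36, 2012, Quin, Gamma), (rd, 7, Kim, 11, 37, 2012, Ada, Helix), (rd, 7, Kim, 11, 37, 2012, Quin, Gamma), (rd, 7, Kim, 11, 37, 2024, Eve, Gamma), (rd, 7, Kim, 11, 37, 2024, Ned, Delta), (rd, 7, Rae, 3, 14, 2012, Ada, Helix), (rd, 7, Rae, 3, 14, 2012, Quin, Gamma), (rd, 7, Rae, 3, 14, 2024, Eve, Gamma), (rd, 7, Rae, 3, 14, 2024, Ned, Delta), (rd, 7, Yan, 23, 10, 2012, Ada, Helix), (rd, 7, Yan, 23, 10, 2012, Quin, Gamma), (rd, 7, Yan, 23, 10, 2024, Eve, Gamma), (rd, 7, Yan, 23, 10, 2024, Ned, Delta)}.
σ[mname = Quin]: keep tuples satisfying mname = Quin → {(k2, 33, Uma, 5, 36, 2012, Quin, Gamma), (rd, 7, Kim, 11, 37, 2012, Quin, Gamma), (rd, 7, Rae, 3, 14, 2012, Quin, Gamma), (rd, 7, Yan, 23, 10, 2012, Quin, Gamma)}
σ[genre != k2]: keep tuples satisfying genre != k2 → {(rd, 7, Kim, 11, 37, 2012, Quin, Gamma), (rd, 7, Rae, 3, 14, 2012, Quin, Gamma), (rd, 7, Yan, 23, 10, 2012, Quin, Gamma)}
Projecting to aid, genre: {(10, rd), (14, rd), (37, rd)}

{(10, rd), (14, rd), (37, rd)}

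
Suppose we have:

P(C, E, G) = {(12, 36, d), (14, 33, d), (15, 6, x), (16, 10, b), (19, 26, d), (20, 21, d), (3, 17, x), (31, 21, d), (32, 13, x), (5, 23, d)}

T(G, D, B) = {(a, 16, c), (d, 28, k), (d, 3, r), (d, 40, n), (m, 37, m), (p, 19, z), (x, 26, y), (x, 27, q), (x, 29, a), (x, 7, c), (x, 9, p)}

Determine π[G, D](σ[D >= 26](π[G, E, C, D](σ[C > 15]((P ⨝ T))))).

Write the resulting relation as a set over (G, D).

{(d, 28), (d, 40), (x, 26), (x, 27), (x, 29)}

Joining P and T on G yields {(12, 36, d, 28, k), (12, 36, d, 3, r), (12, 36, d, 40, n), (14, 33, d, 28, k), (14, 33, d, 3, r), (14, 33, d, 40, n), (15, 6, x, 26, y), (15, 6, x, 27, q), (15, 6, x, 29, a), (15, 6, x, 7, c), (15, 6, x, 9, p), (19, 26, d, 28, k), (19, 26, d, 3, r), (19, 26, d, 40, n), (20, 21, d, 28, k), (20, 21, d, 3, r), (20, 21, d, 40, n), (3, 17, x, 26, y), (3, 17, x, 27, q), (3, 17, x, 29, a), (3, 17, x, 7, c), (3, 17, x, 9, p), (31, 21, d, 28, k), (31, 21, d, 3, r), (31, 21, d, 40, n), (32, 13, x, 26, y), (32, 13, x, 27, q), (32, 13, x, 29, a), (32, 13, x, 7, c), (32, 13, x, 9, p), (5, 23, d, 28, k), (5, 23, d, 3, r), (5, 23, d, 40, n)}.
Selection C > 15: {(19, 26, d, 28, k), (19, 26, d, 3, r), (19, 26, d, 40, n), (20, 21, d, 28, k), (20, 21, d, 3, r), (20, 21, d, 40, n), (31, 21, d, 28, k), (31, 21, d, 3, r), (31, 21, d, 40, n), (32, 13, x, 26, y), (32, 13, x, 27, q), (32, 13, x, 29, a), (32, 13, x, 7, c), (32, 13, x, 9, p)}
π[G, E, C, D]: project onto (G, E, C, D) → {(d, 21, 20, 28), (d, 21, 20, 3), (d, 21, 20, 40), (d, 21, 31, 28), (d, 21, 31, 3), (d, 21, 31, 40), (d, 26, 19, 28), (d, 26, 19, 3), (d, 26, 19, 40), (x, 13, 32, 26), (x, 13, 32, 27), (x, 13, 32, 29), (x, 13, 32, 7), (x, 13, 32, 9)}
Selection D >= 26: {(d, 21, 20, 28), (d, 21, 20, 40), (d, 21, 31, 28), (d, 21, 31, 40), (d, 26, 19, 28), (d, 26, 19, 40), (x, 13, 32, 26), (x, 13, 32, 27), (x, 13, 32, 29)}
π[G, D]: project onto (G, D) (4 duplicate(s) eliminated) → {(d, 28), (d, 40), (x, 26), (x, 27), (x, 29)}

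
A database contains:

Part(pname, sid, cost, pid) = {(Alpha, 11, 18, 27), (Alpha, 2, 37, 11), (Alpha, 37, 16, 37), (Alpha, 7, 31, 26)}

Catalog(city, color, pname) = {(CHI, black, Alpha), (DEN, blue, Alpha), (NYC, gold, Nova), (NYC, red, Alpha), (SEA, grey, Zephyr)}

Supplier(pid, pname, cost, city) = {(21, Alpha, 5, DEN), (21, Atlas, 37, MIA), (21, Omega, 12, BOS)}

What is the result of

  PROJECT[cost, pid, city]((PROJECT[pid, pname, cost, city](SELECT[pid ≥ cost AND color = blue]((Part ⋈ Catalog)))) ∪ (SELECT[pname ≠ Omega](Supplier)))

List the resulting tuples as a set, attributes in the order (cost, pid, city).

Joining Part and Catalog on pname yields {(Alpha, 11, 18, 27, CHI, black), (Alpha, 11, 18, 27, DEN, blue), (Alpha, 11, 18, 27, NYC, red), (Alpha, 2, 37, 11, CHI, black), (Alpha, 2, 37, 11, DEN, blue), (Alpha, 2, 37, 11, NYC, red), (Alpha, 37, 16, 37, CHI, black), (Alpha, 37, 16, 37, DEN, blue), (Alpha, 37, 16, 37, NYC, red), (Alpha, 7, 31, 26, CHI, black), (Alpha, 7, 31, 26, DEN, blue), (Alpha, 7, 31, 26, NYC, red)}.
Apply σ_{pid ≥ cost AND color = blue}; surviving tuples: {(Alpha, 11, 18, 27, DEN, blue), (Alpha, 37, 16, 37, DEN, blue)}
Keep only column(s) pid, pname, cost, city: {(27, Alpha, 18, DEN), (37, Alpha, 16, DEN)}
Apply σ_{pname ≠ Omega}; surviving tuples: {(21, Alpha, 5, DEN), (21, Atlas, 37, MIA)}
Union: {(27, Alpha, 18, DEN), (37, Alpha, 16, DEN)} with {(21, Alpha, 5, DEN), (21, Atlas, 37, MIA)} → {(21, Alpha, 5, DEN), (21, Atlas, 37, MIA), (27, Alpha, 18, DEN), (37, Alpha, 16, DEN)}
Keep only column(s) cost, pid, city: {(16, 37, DEN), (18, 27, DEN), (37, 21, MIA), (5, 21, DEN)}

{(16, 37, DEN), (18, 27, DEN), (37, 21, MIA), (5, 21, DEN)}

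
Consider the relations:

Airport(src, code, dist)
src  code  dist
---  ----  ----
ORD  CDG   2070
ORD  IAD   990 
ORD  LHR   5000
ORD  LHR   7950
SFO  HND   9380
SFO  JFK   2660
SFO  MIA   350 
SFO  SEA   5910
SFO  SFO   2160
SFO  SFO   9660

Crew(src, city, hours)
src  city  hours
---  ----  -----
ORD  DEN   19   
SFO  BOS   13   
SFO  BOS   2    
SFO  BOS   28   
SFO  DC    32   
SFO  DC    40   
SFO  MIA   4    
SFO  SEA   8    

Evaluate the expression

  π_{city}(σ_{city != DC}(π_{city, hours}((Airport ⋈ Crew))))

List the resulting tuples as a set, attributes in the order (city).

Airport ⋈ Crew (natural join on src): {(ORD, CDG, 2070, DEN, 19), (ORD, IAD, 990, DEN, 19), (ORD, LHR, 5000, DEN, 19), (ORD, LHR, 7950, DEN, 19), (SFO, HND, 9380, BOS, 13), (SFO, HND, 9380, BOS, 2), (SFO, HND, 9380, BOS, 28), (SFO, HND, 9380, DC, 32), (SFO, HND, 9380, DC, 40), (SFO, HND, 9380, MIA, 4), (SFO, HND, 9380, SEA, 8), (SFO, JFK, 2660, BOS, 13), (SFO, JFK, 2660, BOS, 2), (SFO, JFK, 2660, BOS, 28), (SFO, JFK, 2660, DC, 32), (SFO, JFK, 2660, DC, 40), (SFO, JFK, 2660, MIA, 4), (SFO, JFK, 2660, SEA, 8), (SFO, MIA, 350, BOS, 13), (SFO, MIA, 350, BOS, 2), (SFO, MIA, 350, BOS, 28), (SFO, MIA, 350, DC, 32), (SFO, MIA, 350, DC, 40), (SFO, MIA, 350, MIA, 4), (SFO, MIA, 350, SEA, 8), (SFO, SEA, 5910, BOS, 13), (SFO, SEA, 5910, BOS, 2), (SFO, SEA, 5910, BOS, 28), (SFO, SEA, 5910, DC, 32), (SFO, SEA, 5910, DC, 40), (SFO, SEA, 5910, MIA, 4), (SFO, SEA, 5910, SEA, 8), (SFO, SFO, 2160, BOS, 13), (SFO, SFO, 2160, BOS, 2), (SFO, SFO, 2160, BOS, 28), (SFO, SFO, 2160, DC, 32), (SFO, SFO, 2160, DC, 40), (SFO, SFO, 2160, MIA, 4), (SFO, SFO, 2160, SEA, 8), (SFO, SFO, 9660, BOS, 13), (SFO, SFO, 9660, BOS, 2), (SFO, SFO, 9660, BOS, 28), (SFO, SFO, 9660, DC, 32), (SFO, SFO, 9660, DC, 40), (SFO, SFO, 9660, MIA, 4), (SFO, SFO, 9660, SEA, 8)}
Keep only column(s) city, hours (38 duplicate(s) eliminated): {(BOS, 13), (BOS, 2), (BOS, 28), (DC, 32), (DC, 40), (DEN, 19), (MIA, 4), (SEA, 8)}
Selection city != DC: {(BOS, 13), (BOS, 2), (BOS, 28), (DEN, 19), (MIA, 4), (SEA, 8)}
Keep only column(s) city (2 duplicate(s) eliminated): {BOS, DEN, MIA, SEA}

{BOS, DEN, MIA, SEA}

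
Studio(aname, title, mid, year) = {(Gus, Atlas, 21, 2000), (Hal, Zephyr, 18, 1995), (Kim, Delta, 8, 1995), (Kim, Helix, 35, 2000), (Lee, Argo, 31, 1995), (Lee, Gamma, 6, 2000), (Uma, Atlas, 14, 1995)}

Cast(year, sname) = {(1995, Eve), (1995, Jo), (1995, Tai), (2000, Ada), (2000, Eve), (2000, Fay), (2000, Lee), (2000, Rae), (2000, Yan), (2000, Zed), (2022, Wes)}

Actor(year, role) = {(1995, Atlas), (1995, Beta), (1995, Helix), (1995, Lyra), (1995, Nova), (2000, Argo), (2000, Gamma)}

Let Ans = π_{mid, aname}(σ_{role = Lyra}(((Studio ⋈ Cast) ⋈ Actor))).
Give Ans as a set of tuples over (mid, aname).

{(14, Uma), (18, Hal), (31, Lee), (8, Kim)}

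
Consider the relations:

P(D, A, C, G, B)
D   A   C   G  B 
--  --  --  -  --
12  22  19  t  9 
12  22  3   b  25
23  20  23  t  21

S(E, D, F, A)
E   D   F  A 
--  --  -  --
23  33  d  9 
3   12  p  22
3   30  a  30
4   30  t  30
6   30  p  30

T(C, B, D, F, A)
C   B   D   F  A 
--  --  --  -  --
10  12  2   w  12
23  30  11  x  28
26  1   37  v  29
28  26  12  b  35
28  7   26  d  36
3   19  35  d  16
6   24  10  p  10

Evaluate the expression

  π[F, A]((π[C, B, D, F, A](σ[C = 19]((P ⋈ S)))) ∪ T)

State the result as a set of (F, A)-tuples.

{(b, 35), (d, 16), (d, 36), (p, 10), (p, 22), (v, 29), (w, 12), (x, 28)}

Joining P and S on D, A yields {(12, 22, 19, t, 9, 3, p), (12, 22, 3, b, 25, 3, p)}.
Apply σ_{C = 19}; surviving tuples: {(12, 22, 19, t, 9, 3, p)}
Keep only column(s) C, B, D, F, A: {(19, 9, 12, p, 22)}
Set union of the two operands is {(10, 12, 2, w, 12), (19, 9, 12, p, 22), (23, 30, 11, x, 28), (26, 1, 37, v, 29), (28, 26, 12, b, 35), (28, 7, 26, d, 36), (3, 19, 35, d, 16), (6, 24, 10, p, 10)}.
Keep only column(s) F, A: {(b, 35), (d, 16), (d, 36), (p, 10), (p, 22), (v, 29), (w, 12), (x, 28)}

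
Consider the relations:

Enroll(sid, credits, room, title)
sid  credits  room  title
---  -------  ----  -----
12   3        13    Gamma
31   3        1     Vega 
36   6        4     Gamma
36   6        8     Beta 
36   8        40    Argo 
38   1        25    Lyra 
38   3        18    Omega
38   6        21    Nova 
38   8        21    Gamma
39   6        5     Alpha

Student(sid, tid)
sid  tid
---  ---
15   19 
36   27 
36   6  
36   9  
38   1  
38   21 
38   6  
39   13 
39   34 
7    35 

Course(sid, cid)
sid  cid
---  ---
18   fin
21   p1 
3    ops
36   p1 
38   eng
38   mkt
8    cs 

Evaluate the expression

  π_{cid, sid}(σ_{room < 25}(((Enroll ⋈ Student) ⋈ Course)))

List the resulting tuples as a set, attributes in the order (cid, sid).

Joining Enroll and Student on sid yields {(36, 6, 4, Gamma, 27), (36, 6, 4, Gamma, 6), (36, 6, 4, Gamma, 9), (36, 6, 8, Beta, 27), (36, 6, 8, Beta, 6), (36, 6, 8, Beta, 9), (36, 8, 40, Argo, 27), (36, 8, 40, Argo, 6), (36, 8, 40, Argo, 9), (38, 1, 25, Lyra, 1), (38, 1, 25, Lyra, 21), (38, 1, 25, Lyra, 6), (38, 3, 18, Omega, 1), (38, 3, 18, Omega, 21), (38, 3, 18, Omega, 6), (38, 6, 21, Nova, 1), (38, 6, 21, Nova, 21), (38, 6, 21, Nova, 6), (38, 8, 21, Gamma, 1), (38, 8, 21, Gamma, 21), (38, 8, 21, Gamma, 6), (39, 6, 5, Alpha, 13), (39, 6, 5, Alpha, 34)}.
Joining (Enroll ⋈ Student) and Course on sid yields {(36, 6, 4, Gamma, 27, p1), (36, 6, 4, Gamma, 6, p1), (36, 6, 4, Gamma, 9, p1), (36, 6, 8, Beta, 27, p1), (36, 6, 8, Beta, 6, p1), (36, 6, 8, Beta, 9, p1), (36, 8, 40, Argo, 27, p1), (36, 8, 40, Argo, 6, p1), (36, 8, 40, Argo, 9, p1), (38, 1, 25, Lyra, 1, eng), (38, 1, 25, Lyra, 1, mkt), (38, 1, 25, Lyra, 21, eng), (38, 1, 25, Lyra, 21, mkt), (38, 1, 25, Lyra, 6, eng), (38, 1, 25, Lyra, 6, mkt), (38, 3, 18, Omega, 1, eng), (38, 3, 18, Omega, 1, mkt), (38, 3, 18, Omega, 21, eng), (38, 3, 18, Omega, 21, mkt), (38, 3, 18, Omega, 6, eng), (38, 3, 18, Omega, 6, mkt), (38, 6, 21, Nova, 1, eng), (38, 6, 21, Nova, 1, mkt), (38, 6, 21, Nova, 21, eng), (38, 6, 21, Nova, 21, mkt), (38, 6, 21, Nova, 6, eng), (38, 6, 21, Nova, 6, mkt), (38, 8, 21, Gamma, 1, eng), (38, 8, 21, Gamma, 1, mkt), (38, 8, 21, Gamma, 21, eng), (38, 8, 21, Gamma, 21, mkt), (38, 8, 21, Gamma, 6, eng), (38, 8, 21, Gamma, 6, mkt)}.
σ[room < 25]: keep tuples satisfying room < 25 → {(36, 6, 4, Gamma, 27, p1), (36, 6, 4, Gamma, 6, p1), (36, 6, 4, Gamma, 9, p1), (36, 6, 8, Beta, 27, p1), (36, 6, 8, Beta, 6, p1), (36, 6, 8, Beta, 9, p1), (38, 3, 18, Omega, 1, eng), (38, 3, 18, Omega, 1, mkt), (38, 3, 18, Omega, 21, eng), (38, 3, 18, Omega, 21, mkt), (38, 3, 18, Omega, 6, eng), (38, 3, 18, Omega, 6, mkt), (38, 6, 21, Nova, 1, eng), (38, 6, 21, Nova, 1, mkt), (38, 6, 21, Nova, 21, eng), (38, 6, 21, Nova, 21, mkt), (38, 6, 21, Nova, 6, eng), (38, 6, 21, Nova, 6, mkt), (38, 8, 21, Gamma, 1, eng), (38, 8, 21, Gamma, 1, mkt), (38, 8, 21, Gamma, 21, eng), (38, 8, 21, Gamma, 21, mkt), (38, 8, 21, Gamma, 6, eng), (38, 8, 21, Gamma, 6, mkt)}
π[cid, sid]: project onto (cid, sid) (21 duplicate(s) eliminated) → {(eng, 38), (mkt, 38), (p1, 36)}

{(eng, 38), (mkt, 38), (p1, 36)}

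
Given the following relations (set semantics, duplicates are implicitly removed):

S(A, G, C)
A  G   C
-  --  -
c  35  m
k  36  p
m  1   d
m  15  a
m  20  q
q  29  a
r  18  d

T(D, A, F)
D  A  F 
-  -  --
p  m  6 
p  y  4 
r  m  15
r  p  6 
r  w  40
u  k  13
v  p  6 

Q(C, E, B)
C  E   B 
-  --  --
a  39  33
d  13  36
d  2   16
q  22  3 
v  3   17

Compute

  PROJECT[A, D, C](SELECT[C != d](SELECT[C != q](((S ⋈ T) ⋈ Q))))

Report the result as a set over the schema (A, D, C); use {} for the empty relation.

S ⋈ T (natural join on A): {(k, 36, p, u, 13), (m, 1, d, p, 6), (m, 1, d, r, 15), (m, 15, a, p, 6), (m, 15, a, r, 15), (m, 20, q, p, 6), (m, 20, q, r, 15)}
(S ⋈ T) ⋈ Q (natural join on C): {(m, 1, d, p, 6, 13, 36), (m, 1, d, p, 6, 2, 16), (m, 1, d, r, 15, 13, 36), (m, 1, d, r, 15, 2, 16), (m, 15, a, p, 6, 39, 33), (m, 15, a, r, 15, 39, 33), (m, 20, q, p, 6, 22, 3), (m, 20, q, r, 15, 22, 3)}
Apply σ_{C != q}; surviving tuples: {(m, 1, d, p, 6, 13, 36), (m, 1, d, p, 6, 2, 16), (m, 1, d, r, 15, 13, 36), (m, 1, d, r, 15, 2, 16), (m, 15, a, p, 6, 39, 33), (m, 15, a, r, 15, 39, 33)}
Apply σ_{C != d}; surviving tuples: {(m, 15, a, p, 6, 39, 33), (m, 15, a, r, 15, 39, 33)}
π[A, D, C]: project onto (A, D, C) → {(m, p, a), (m, r, a)}

{(m, p, a), (m, r, a)}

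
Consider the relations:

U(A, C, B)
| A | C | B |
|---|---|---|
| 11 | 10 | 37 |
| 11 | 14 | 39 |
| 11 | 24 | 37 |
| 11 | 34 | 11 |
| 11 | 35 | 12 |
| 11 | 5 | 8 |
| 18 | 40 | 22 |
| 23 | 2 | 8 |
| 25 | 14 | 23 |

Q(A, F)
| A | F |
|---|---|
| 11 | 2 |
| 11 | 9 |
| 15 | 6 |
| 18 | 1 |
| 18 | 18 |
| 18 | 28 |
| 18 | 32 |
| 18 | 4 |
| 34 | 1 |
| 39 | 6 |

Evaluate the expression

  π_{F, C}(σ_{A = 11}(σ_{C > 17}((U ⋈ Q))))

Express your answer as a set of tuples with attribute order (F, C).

{(2, 24), (2, 34), (2, 35), (9, 24), (9, 34), (9, 35)}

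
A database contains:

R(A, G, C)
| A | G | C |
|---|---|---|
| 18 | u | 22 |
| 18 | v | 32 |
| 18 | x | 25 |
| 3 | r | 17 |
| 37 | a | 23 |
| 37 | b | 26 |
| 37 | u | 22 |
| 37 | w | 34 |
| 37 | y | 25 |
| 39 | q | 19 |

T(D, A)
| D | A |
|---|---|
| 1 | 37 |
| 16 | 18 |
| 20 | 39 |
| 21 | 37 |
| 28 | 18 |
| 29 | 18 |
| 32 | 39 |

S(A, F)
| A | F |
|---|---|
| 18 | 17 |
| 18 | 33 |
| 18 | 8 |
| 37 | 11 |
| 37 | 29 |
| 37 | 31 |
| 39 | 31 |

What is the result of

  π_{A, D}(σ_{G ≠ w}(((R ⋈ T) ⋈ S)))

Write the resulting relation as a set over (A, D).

{(18, 16), (18, 28), (18, 29), (37, 1), (37, 21), (39, 20), (39, 32)}

R ⋈ T (natural join on A): {(18, u, 22, 16), (18, u, 22, 28), (18, u, 22, 29), (18, v, 32, 16), (18, v, 32, 28), (18, v, 32, 29), (18, x, 25, 16), (18, x, 25, 28), (18, x, 25, 29), (37, a, 23, 1), (37, a, 23, 21), (37, b, 26, 1), (37, b, 26, 21), (37, u, 22, 1), (37, u, 22, 21), (37, w, 34, 1), (37, w, 34, 21), (37, y, 25, 1), (37, y, 25, 21), (39, q, 19, 20), (39, q, 19, 32)}
(R ⋈ T) ⋈ S (natural join on A): {(18, u, 22, 16, 17), (18, u, 22, 16, 33), (18, u, 22, 16, 8), (18, u, 22, 28, 17), (18, u, 22, 28, 33), (18, u, 22, 28, 8), (18, u, 22, 29, 17), (18, u, 22, 29, 33), (18, u, 22, 29, 8), (18, v, 32, 16, 17), (18, v, 32, 16, 33), (18, v, 32, 16, 8), (18, v, 32, 28, 17), (18, v, 32, 28, 33), (18, v, 32, 28, 8), (18, v, 32, 29, 17), (18, v, 32, 29, 33), (18, v, 32, 29, 8), (18, x, 25, 16, 17), (18, x, 25, 16, 33), (18, x, 25, 16, 8), (18, x, 25, 28, 17), (18, x, 25, 28, 33), (18, x, 25, 28, 8), (18, x, 25, 29, 17), (18, x, 25, 29, 33), (18, x, 25, 29, 8), (37, a, 23, 1, 11), (37, a, 23, 1, 29), (37, a, 23, 1, 31), (37, a, 23, 21, 11), (37, a, 23, 21, 29), (37, a, 23, 21, 31), (37, b, 26, 1, 11), (37, b, 26, 1, 29), (37, b, 26, 1, 31), (37, b, 26, 21, 11), (37, b, 26, 21, 29), (37, b, 26, 21, 31), (37, u, 22, 1, 11), (37, u, 22, 1, 29), (37, u, 22, 1, 31), (37, u, 22, 21, 11), (37, u, 22, 21, 29), (37, u, 22, 21, 31), (37, w, 34, 1, 11), (37, w, 34, 1, 29), (37, w, 34, 1, 31), (37, w, 34, 21, 11), (37, w, 34, 21, 29), (37, w, 34, 21, 31), (37, y, 25, 1, 11), (37, y, 25, 1, 29), (37, y, 25, 1, 31), (37, y, 25, 21, 11), (37, y, 25, 21, 29), (37, y, 25, 21, 31), (39, q, 19, 20, 31), (39, q, 19, 32, 31)}
Selection G ≠ w: {(18, u, 22, 16, 17), (18, u, 22, 16, 33), (18, u, 22, 16, 8), (18, u, 22, 28, 17), (18, u, 22, 28, 33), (18, u, 22, 28, 8), (18, u, 22, 29, 17), (18, u, 22, 29, 33), (18, u, 22, 29, 8), (18, v, 32, 16, 17), (18, v, 32, 16, 33), (18, v, 32, 16, 8), (18, v, 32, 28, 17), (18, v, 32, 28, 33), (18, v, 32, 28, 8), (18, v, 32, 29, 17), (18, v, 32, 29, 33), (18, v, 32, 29, 8), (18, x, 25, 16, 17), (18, x, 25, 16, 33), (18, x, 25, 16, 8), (18, x, 25, 28, 17), (18, x, 25, 28, 33), (18, x, 25, 28, 8), (18, x, 25, 29, 17), (18, x, 25, 29, 33), (18, x, 25, 29, 8), (37, a, 23, 1, 11), (37, a, 23, 1, 29), (37, a, 23, 1, 31), (37, a, 23, 21, 11), (37, a, 23, 21, 29), (37, a, 23, 21, 31), (37, b, 26, 1, 11), (37, b, 26, 1, 29), (37, b, 26, 1, 31), (37, b, 26, 21, 11), (37, b, 26, 21, 29), (37, b, 26, 21, 31), (37, u, 22, 1, 11), (37, u, 22, 1, 29), (37, u, 22, 1, 31), (37, u, 22, 21, 11), (37, u, 22, 21, 29), (37, u, 22, 21, 31), (37, y, 25, 1, 11), (37, y, 25, 1, 29), (37, y, 25, 1, 31), (37, y, 25, 21, 11), (37, y, 25, 21, 29), (37, y, 25, 21, 31), (39, q, 19, 20, 31), (39, q, 19, 32, 31)}
Projecting to A, D (46 duplicate(s) eliminated): {(18, 16), (18, 28), (18, 29), (37, 1), (37, 21), (39, 20), (39, 32)}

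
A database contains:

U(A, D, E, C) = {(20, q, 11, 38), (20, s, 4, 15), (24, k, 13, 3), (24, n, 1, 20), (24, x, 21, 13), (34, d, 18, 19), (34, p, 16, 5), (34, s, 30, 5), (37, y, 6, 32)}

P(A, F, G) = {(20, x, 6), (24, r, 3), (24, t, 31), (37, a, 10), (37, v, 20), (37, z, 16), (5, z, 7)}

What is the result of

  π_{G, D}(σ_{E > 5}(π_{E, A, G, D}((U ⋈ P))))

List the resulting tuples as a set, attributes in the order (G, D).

U ⋈ P (natural join on A): {(20, q, 11, 38, x, 6), (20, s, 4, 15, x, 6), (24, k, 13, 3, r, 3), (24, k, 13, 3, t, 31), (24, n, 1, 20, r, 3), (24, n, 1, 20, t, 31), (24, x, 21, 13, r, 3), (24, x, 21, 13, t, 31), (37, y, 6, 32, a, 10), (37, y, 6, 32, v, 20), (37, y, 6, 32, z, 16)}
π[E, A, G, D]: project onto (E, A, G, D) → {(1, 24, 3, n), (1, 24, 31, n), (11, 20, 6, q), (13, 24, 3, k), (13, 24, 31, k), (21, 24, 3, x), (21, 24, 31, x), (4, 20, 6, s), (6, 37, 10, y), (6, 37, 16, y), (6, 37, 20, y)}
Filtering on E > 5 leaves {(11, 20, 6, q), (13, 24, 3, k), (13, 24, 31, k), (21, 24, 3, x), (21, 24, 31, x), (6, 37, 10, y), (6, 37, 16, y), (6, 37, 20, y)}.
π[G, D]: project onto (G, D) → {(10, y), (16, y), (20, y), (3, k), (3, x), (31, k), (31, x), (6, q)}

{(10, y), (16, y), (20, y), (3, k), (3, x), (31, k), (31, x), (6, q)}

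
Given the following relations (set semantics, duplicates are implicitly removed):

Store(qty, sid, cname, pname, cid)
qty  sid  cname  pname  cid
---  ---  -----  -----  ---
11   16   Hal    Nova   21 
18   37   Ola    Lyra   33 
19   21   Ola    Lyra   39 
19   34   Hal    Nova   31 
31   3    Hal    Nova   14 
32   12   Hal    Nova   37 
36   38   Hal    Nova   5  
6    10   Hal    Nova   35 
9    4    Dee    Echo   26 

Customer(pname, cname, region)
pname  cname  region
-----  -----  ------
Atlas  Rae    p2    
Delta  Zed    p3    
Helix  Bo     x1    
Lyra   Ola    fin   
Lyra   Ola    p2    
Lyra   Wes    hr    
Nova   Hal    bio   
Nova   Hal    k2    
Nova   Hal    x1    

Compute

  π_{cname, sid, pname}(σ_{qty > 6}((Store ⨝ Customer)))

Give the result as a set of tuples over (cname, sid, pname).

{(Hal, 12, Nova), (Hal, 16, Nova), (Hal, 3, Nova), (Hal, 34, Nova), (Hal, 38, Nova), (Ola, 21, Lyra), (Ola, 37, Lyra)}

Store ⋈ Customer (natural join on cname, pname): {(11, 16, Hal, Nova, 21, bio), (11, 16, Hal, Nova, 21, k2), (11, 16, Hal, Nova, 21, x1), (18, 37, Ola, Lyra, 33, fin), (18, 37, Ola, Lyra, 33, p2), (19, 21, Ola, Lyra, 39, fin), (19, 21, Ola, Lyra, 39, p2), (19, 34, Hal, Nova, 31, bio), (19, 34, Hal, Nova, 31, k2), (19, 34, Hal, Nova, 31, x1), (31, 3, Hal, Nova, 14, bio), (31, 3, Hal, Nova, 14, k2), (31, 3, Hal, Nova, 14, x1), (32, 12, Hal, Nova, 37, bio), (32, 12, Hal, Nova, 37, k2), (32, 12, Hal, Nova, 37, x1), (36, 38, Hal, Nova, 5, bio), (36, 38, Hal, Nova, 5, k2), (36, 38, Hal, Nova, 5, x1), (6, 10, Hal, Nova, 35, bio), (6, 10, Hal, Nova, 35, k2), (6, 10, Hal, Nova, 35, x1)}
σ[qty > 6]: keep tuples satisfying qty > 6 → {(11, 16, Hal, Nova, 21, bio), (11, 16, Hal, Nova, 21, k2), (11, 16, Hal, Nova, 21, x1), (18, 37, Ola, Lyra, 33, fin), (18, 37, Ola, Lyra, 33, p2), (19, 21, Ola, Lyra, 39, fin), (19, 21, Ola, Lyra, 39, p2), (19, 34, Hal, Nova, 31, bio), (19, 34, Hal, Nova, 31, k2), (19, 34, Hal, Nova, 31, x1), (31, 3, Hal, Nova, 14, bio), (31, 3, Hal, Nova, 14, k2), (31, 3, Hal, Nova, 14, x1), (32, 12, Hal, Nova, 37, bio), (32, 12, Hal, Nova, 37, k2), (32, 12, Hal, Nova, 37, x1), (36, 38, Hal, Nova, 5, bio), (36, 38, Hal, Nova, 5, k2), (36, 38, Hal, Nova, 5, x1)}
π_{cname, sid, pname} gives {(Hal, 12, Nova), (Hal, 16, Nova), (Hal, 3, Nova), (Hal, 34, Nova), (Hal, 38, Nova), (Ola, 21, Lyra), (Ola, 37, Lyra)} (12 duplicate(s) eliminated).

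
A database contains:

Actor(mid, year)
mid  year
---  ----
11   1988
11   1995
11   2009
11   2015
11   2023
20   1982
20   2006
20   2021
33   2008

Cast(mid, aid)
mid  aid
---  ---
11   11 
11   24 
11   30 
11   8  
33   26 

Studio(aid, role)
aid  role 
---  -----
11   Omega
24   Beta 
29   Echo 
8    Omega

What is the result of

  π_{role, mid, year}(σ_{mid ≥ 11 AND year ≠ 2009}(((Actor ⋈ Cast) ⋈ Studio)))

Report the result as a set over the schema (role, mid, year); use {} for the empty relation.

{(Beta, 11, 1988), (Beta, 11, 1995), (Beta, 11, 2015), (Beta, 11, 2023), (Omega, 11, 1988), (Omega, 11, 1995), (Omega, 11, 2015), (Omega, 11, 2023)}

Natural join on mid: {(11, 1988, 11), (11, 1988, 24), (11, 1988, 30), (11, 1988, 8), (11, 1995, 11), (11, 1995, 24), (11, 1995, 30), (11, 1995, 8), (11, 2009, 11), (11, 2009, 24), (11, 2009, 30), (11, 2009, 8), (11, 2015, 11), (11, 2015, 24), (11, 2015, 30), (11, 2015, 8), (11, 2023, 11), (11, 2023, 24), (11, 2023, 30), (11, 2023, 8), (33, 2008, 26)}
Natural join on aid: {(11, 1988, 11, Omega), (11, 1988, 24, Beta), (11, 1988, 8, Omega), (11, 1995, 11, Omega), (11, 1995, 24, Beta), (11, 1995, 8, Omega), (11, 2009, 11, Omega), (11, 2009, 24, Beta), (11, 2009, 8, Omega), (11, 2015, 11, Omega), (11, 2015, 24, Beta), (11, 2015, 8, Omega), (11, 2023, 11, Omega), (11, 2023, 24, Beta), (11, 2023, 8, Omega)}
Apply σ_{mid ≥ 11 AND year ≠ 2009}; surviving tuples: {(11, 1988, 11, Omega), (11, 1988, 24, Beta), (11, 1988, 8, Omega), (11, 1995, 11, Omega), (11, 1995, 24, Beta), (11, 1995, 8, Omega), (11, 2015, 11, Omega), (11, 2015, 24, Beta), (11, 2015, 8, Omega), (11, 2023, 11, Omega), (11, 2023, 24, Beta), (11, 2023, 8, Omega)}
π[role, mid, year]: project onto (role, mid, year) (4 duplicate(s) eliminated) → {(Beta, 11, 1988), (Beta, 11, 1995), (Beta, 11, 2015), (Beta, 11, 2023), (Omega, 11, 1988), (Omega, 11, 1995), (Omega, 11, 2015), (Omega, 11, 2023)}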